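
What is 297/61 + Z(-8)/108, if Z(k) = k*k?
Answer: 8995/1647 ≈ 5.4614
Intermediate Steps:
Z(k) = k²
297/61 + Z(-8)/108 = 297/61 + (-8)²/108 = 297*(1/61) + 64*(1/108) = 297/61 + 16/27 = 8995/1647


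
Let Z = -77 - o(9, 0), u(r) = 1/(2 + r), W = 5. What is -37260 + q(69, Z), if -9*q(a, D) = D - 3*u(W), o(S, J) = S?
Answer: -2346775/63 ≈ -37250.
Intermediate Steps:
Z = -86 (Z = -77 - 1*9 = -77 - 9 = -86)
q(a, D) = 1/21 - D/9 (q(a, D) = -(D - 3/(2 + 5))/9 = -(D - 3/7)/9 = -(-3/7 + D)/9 = 1/21 - D/9)
-37260 + q(69, Z) = -37260 + (1/21 - ⅑*(-86)) = -37260 + (1/21 + 86/9) = -37260 + 605/63 = -2346775/63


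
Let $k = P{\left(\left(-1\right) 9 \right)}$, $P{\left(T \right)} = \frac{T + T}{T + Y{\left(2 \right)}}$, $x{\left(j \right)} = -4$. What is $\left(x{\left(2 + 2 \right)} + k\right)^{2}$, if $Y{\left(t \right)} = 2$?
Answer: $\frac{100}{49} \approx 2.0408$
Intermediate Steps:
$P{\left(T \right)} = \frac{2 T}{2 + T}$ ($P{\left(T \right)} = \frac{T + T}{T + 2} = \frac{2 T}{2 + T}$)
$k = \frac{18}{7}$ ($k = \frac{2 \left(\left(-1\right) 9\right)}{2 - 9} = 2 \left(-9\right) \frac{1}{2 - 9} = 2 \left(-9\right) \frac{1}{-7} = 2 \left(-9\right) \left(- \frac{1}{7}\right) = \frac{18}{7} \approx 2.5714$)
$\left(x{\left(2 + 2 \right)} + k\right)^{2} = \left(-4 + \frac{18}{7}\right)^{2} = \left(- \frac{10}{7}\right)^{2} = \frac{100}{49}$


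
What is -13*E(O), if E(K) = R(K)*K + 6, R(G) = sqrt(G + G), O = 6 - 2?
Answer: -78 - 104*sqrt(2) ≈ -225.08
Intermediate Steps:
O = 4
R(G) = sqrt(2)*sqrt(G) (R(G) = sqrt(2*G) = sqrt(2)*sqrt(G))
E(K) = 6 + sqrt(2)*K**(3/2) (E(K) = (sqrt(2)*sqrt(K))*K + 6 = sqrt(2)*K**(3/2) + 6 = 6 + sqrt(2)*K**(3/2))
-13*E(O) = -13*(6 + sqrt(2)*4**(3/2)) = -13*(6 + sqrt(2)*8) = -13*(6 + 8*sqrt(2)) = -78 - 104*sqrt(2)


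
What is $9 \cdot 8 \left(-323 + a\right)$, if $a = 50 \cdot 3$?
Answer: $-12456$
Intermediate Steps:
$a = 150$
$9 \cdot 8 \left(-323 + a\right) = 9 \cdot 8 \left(-323 + 150\right) = 72 \left(-173\right) = -12456$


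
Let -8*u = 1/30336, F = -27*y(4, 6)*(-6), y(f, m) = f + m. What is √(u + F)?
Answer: √93177630483/7584 ≈ 40.249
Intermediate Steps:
F = 1620 (F = -27*(4 + 6)*(-6) = -27*10*(-6) = -270*(-6) = 1620)
u = -1/242688 (u = -⅛/30336 = -⅛*1/30336 = -1/242688 ≈ -4.1205e-6)
√(u + F) = √(-1/242688 + 1620) = √(393154559/242688) = √93177630483/7584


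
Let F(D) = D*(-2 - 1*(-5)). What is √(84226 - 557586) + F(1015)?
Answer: 3045 + 4*I*√29585 ≈ 3045.0 + 688.01*I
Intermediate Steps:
F(D) = 3*D (F(D) = D*(-2 + 5) = D*3 = 3*D)
√(84226 - 557586) + F(1015) = √(84226 - 557586) + 3*1015 = √(-473360) + 3045 = 4*I*√29585 + 3045 = 3045 + 4*I*√29585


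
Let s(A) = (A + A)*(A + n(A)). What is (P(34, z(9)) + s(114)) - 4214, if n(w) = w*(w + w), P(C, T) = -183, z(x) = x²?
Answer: 5947771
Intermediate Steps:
n(w) = 2*w² (n(w) = w*(2*w) = 2*w²)
s(A) = 2*A*(A + 2*A²) (s(A) = (A + A)*(A + 2*A²) = (2*A)*(A + 2*A²) = 2*A*(A + 2*A²))
(P(34, z(9)) + s(114)) - 4214 = (-183 + 114²*(2 + 4*114)) - 4214 = (-183 + 12996*(2 + 456)) - 4214 = (-183 + 12996*458) - 4214 = (-183 + 5952168) - 4214 = 5951985 - 4214 = 5947771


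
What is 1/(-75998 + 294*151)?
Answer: -1/31604 ≈ -3.1642e-5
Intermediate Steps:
1/(-75998 + 294*151) = 1/(-75998 + 44394) = 1/(-31604) = -1/31604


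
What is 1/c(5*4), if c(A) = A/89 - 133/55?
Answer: -4895/10737 ≈ -0.45590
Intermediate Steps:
c(A) = -133/55 + A/89 (c(A) = A*(1/89) - 133*1/55 = A/89 - 133/55 = -133/55 + A/89)
1/c(5*4) = 1/(-133/55 + (5*4)/89) = 1/(-133/55 + (1/89)*20) = 1/(-133/55 + 20/89) = 1/(-10737/4895) = -4895/10737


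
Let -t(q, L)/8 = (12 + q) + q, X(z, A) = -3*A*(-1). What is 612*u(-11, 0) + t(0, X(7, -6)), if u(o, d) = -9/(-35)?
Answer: 2148/35 ≈ 61.371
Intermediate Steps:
X(z, A) = 3*A
u(o, d) = 9/35 (u(o, d) = -9*(-1/35) = 9/35)
t(q, L) = -96 - 16*q (t(q, L) = -8*((12 + q) + q) = -8*(12 + 2*q) = -96 - 16*q)
612*u(-11, 0) + t(0, X(7, -6)) = 612*(9/35) + (-96 - 16*0) = 5508/35 + (-96 + 0) = 5508/35 - 96 = 2148/35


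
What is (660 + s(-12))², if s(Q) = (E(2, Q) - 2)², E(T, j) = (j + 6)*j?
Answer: 30913600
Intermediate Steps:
E(T, j) = j*(6 + j) (E(T, j) = (6 + j)*j = j*(6 + j))
s(Q) = (-2 + Q*(6 + Q))² (s(Q) = (Q*(6 + Q) - 2)² = (-2 + Q*(6 + Q))²)
(660 + s(-12))² = (660 + (-2 - 12*(6 - 12))²)² = (660 + (-2 - 12*(-6))²)² = (660 + (-2 + 72)²)² = (660 + 70²)² = (660 + 4900)² = 5560² = 30913600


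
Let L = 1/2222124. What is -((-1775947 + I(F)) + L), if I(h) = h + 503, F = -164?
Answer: 3945621151391/2222124 ≈ 1.7756e+6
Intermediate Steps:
L = 1/2222124 ≈ 4.5002e-7
I(h) = 503 + h
-((-1775947 + I(F)) + L) = -((-1775947 + (503 - 164)) + 1/2222124) = -((-1775947 + 339) + 1/2222124) = -(-1775608 + 1/2222124) = -1*(-3945621151391/2222124) = 3945621151391/2222124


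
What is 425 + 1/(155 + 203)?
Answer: 152151/358 ≈ 425.00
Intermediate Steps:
425 + 1/(155 + 203) = 425 + 1/358 = 152151/358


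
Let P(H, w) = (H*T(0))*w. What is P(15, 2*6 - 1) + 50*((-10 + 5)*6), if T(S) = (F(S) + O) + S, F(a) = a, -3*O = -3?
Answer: -1335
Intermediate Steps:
O = 1 (O = -⅓*(-3) = 1)
T(S) = 1 + 2*S (T(S) = (S + 1) + S = (1 + S) + S = 1 + 2*S)
P(H, w) = H*w (P(H, w) = (H*(1 + 2*0))*w = (H*(1 + 0))*w = (H*1)*w = H*w)
P(15, 2*6 - 1) + 50*((-10 + 5)*6) = 15*(2*6 - 1) + 50*((-10 + 5)*6) = 15*(12 - 1) + 50*(-5*6) = 15*11 + 50*(-30) = 165 - 1500 = -1335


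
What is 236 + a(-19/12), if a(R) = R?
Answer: 2813/12 ≈ 234.42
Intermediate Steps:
236 + a(-19/12) = 236 - 19/12 = 2813/12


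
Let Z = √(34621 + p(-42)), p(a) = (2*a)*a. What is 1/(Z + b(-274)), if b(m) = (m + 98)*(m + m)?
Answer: 96448/9302178555 - √38149/9302178555 ≈ 1.0347e-5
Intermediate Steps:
b(m) = 2*m*(98 + m) (b(m) = (98 + m)*(2*m) = 2*m*(98 + m))
p(a) = 2*a²
Z = √38149 (Z = √(34621 + 2*(-42)²) = √(34621 + 2*1764) = √(34621 + 3528) = √38149 ≈ 195.32)
1/(Z + b(-274)) = 1/(√38149 + 2*(-274)*(98 - 274)) = 1/(√38149 + 2*(-274)*(-176)) = 1/(√38149 + 96448) = 1/(96448 + √38149)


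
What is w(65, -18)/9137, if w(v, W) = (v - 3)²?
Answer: 3844/9137 ≈ 0.42071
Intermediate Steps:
w(v, W) = (-3 + v)²
w(65, -18)/9137 = (-3 + 65)²/9137 = 62²*(1/9137) = 3844*(1/9137) = 3844/9137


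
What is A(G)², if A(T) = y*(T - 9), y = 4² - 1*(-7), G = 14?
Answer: 13225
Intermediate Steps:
y = 23 (y = 16 + 7 = 23)
A(T) = -207 + 23*T (A(T) = 23*(T - 9) = 23*(-9 + T) = -207 + 23*T)
A(G)² = (-207 + 23*14)² = (-207 + 322)² = 115² = 13225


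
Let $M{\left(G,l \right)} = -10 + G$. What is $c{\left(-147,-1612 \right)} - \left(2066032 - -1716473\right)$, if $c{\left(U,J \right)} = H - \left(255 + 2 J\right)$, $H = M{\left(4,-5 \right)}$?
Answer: $-3779542$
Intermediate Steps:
$H = -6$ ($H = -10 + 4 = -6$)
$c{\left(U,J \right)} = -261 - 2 J$ ($c{\left(U,J \right)} = -6 - \left(255 + 2 J\right) = -261 - 2 J$)
$c{\left(-147,-1612 \right)} - \left(2066032 - -1716473\right) = \left(-261 - -3224\right) - \left(2066032 - -1716473\right) = \left(-261 + 3224\right) - \left(2066032 + 1716473\right) = 2963 - 3782505 = -3779542$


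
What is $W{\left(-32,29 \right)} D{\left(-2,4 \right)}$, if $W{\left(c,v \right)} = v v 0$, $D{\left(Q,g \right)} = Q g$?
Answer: $0$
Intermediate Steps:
$W{\left(c,v \right)} = 0$ ($W{\left(c,v \right)} = v^{2} \cdot 0 = 0$)
$W{\left(-32,29 \right)} D{\left(-2,4 \right)} = 0 \left(\left(-2\right) 4\right) = 0 \left(-8\right) = 0$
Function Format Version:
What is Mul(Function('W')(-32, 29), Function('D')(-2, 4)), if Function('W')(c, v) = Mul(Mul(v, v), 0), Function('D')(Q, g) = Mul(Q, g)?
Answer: 0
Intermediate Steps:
Function('W')(c, v) = 0 (Function('W')(c, v) = Mul(Pow(v, 2), 0) = 0)
Mul(Function('W')(-32, 29), Function('D')(-2, 4)) = Mul(0, Mul(-2, 4)) = Mul(0, -8) = 0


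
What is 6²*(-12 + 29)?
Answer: 612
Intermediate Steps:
6²*(-12 + 29) = 36*17 = 612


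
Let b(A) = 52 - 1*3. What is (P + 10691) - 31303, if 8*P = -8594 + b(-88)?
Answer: -173441/8 ≈ -21680.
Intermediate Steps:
b(A) = 49 (b(A) = 52 - 3 = 49)
P = -8545/8 (P = (-8594 + 49)/8 = (⅛)*(-8545) = -8545/8 ≈ -1068.1)
(P + 10691) - 31303 = (-8545/8 + 10691) - 31303 = 76983/8 - 31303 = -173441/8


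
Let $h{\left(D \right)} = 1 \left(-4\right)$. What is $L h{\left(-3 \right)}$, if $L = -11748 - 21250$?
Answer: $131992$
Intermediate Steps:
$h{\left(D \right)} = -4$
$L = -32998$
$L h{\left(-3 \right)} = \left(-32998\right) \left(-4\right) = 131992$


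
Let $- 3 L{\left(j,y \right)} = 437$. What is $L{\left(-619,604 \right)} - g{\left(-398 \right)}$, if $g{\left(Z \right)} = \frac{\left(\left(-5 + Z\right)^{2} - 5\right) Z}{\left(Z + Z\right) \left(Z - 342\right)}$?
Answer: $- \frac{39887}{1110} \approx -35.934$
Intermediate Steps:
$L{\left(j,y \right)} = - \frac{437}{3}$ ($L{\left(j,y \right)} = \left(- \frac{1}{3}\right) 437 = - \frac{437}{3}$)
$g{\left(Z \right)} = \frac{-5 + \left(-5 + Z\right)^{2}}{2 \left(-342 + Z\right)}$ ($g{\left(Z \right)} = \frac{\left(-5 + \left(-5 + Z\right)^{2}\right) Z}{2 Z \left(-342 + Z\right)} = \frac{Z \left(-5 + \left(-5 + Z\right)^{2}\right)}{2 Z \left(-342 + Z\right)} = Z \left(-5 + \left(-5 + Z\right)^{2}\right) \frac{1}{2 Z \left(-342 + Z\right)} = \frac{-5 + \left(-5 + Z\right)^{2}}{2 \left(-342 + Z\right)}$)
$L{\left(-619,604 \right)} - g{\left(-398 \right)} = - \frac{437}{3} - \frac{-5 + \left(-5 - 398\right)^{2}}{2 \left(-342 - 398\right)} = - \frac{437}{3} - \frac{-5 + \left(-403\right)^{2}}{2 \left(-740\right)} = - \frac{437}{3} - \frac{1}{2} \left(- \frac{1}{740}\right) \left(-5 + 162409\right) = - \frac{437}{3} - \frac{1}{2} \left(- \frac{1}{740}\right) 162404 = - \frac{437}{3} - - \frac{40601}{370} = - \frac{437}{3} + \frac{40601}{370} = - \frac{39887}{1110}$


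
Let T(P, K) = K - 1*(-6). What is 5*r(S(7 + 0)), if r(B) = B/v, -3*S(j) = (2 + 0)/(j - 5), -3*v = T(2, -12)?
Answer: -⅚ ≈ -0.83333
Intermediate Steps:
T(P, K) = 6 + K (T(P, K) = K + 6 = 6 + K)
v = 2 (v = -(6 - 12)/3 = -⅓*(-6) = 2)
S(j) = -2/(3*(-5 + j)) (S(j) = -(2 + 0)/(3*(j - 5)) = -2/(3*(-5 + j)))
r(B) = B/2
5*r(S(7 + 0)) = 5*((-2/(-15 + 3*(7 + 0)))/2) = 5*((-2/(-15 + 3*7))/2) = 5*((-2/(-15 + 21))/2) = 5*((-2/6)/2) = 5*((-2*⅙)/2) = 5*((½)*(-⅓)) = 5*(-⅙) = -⅚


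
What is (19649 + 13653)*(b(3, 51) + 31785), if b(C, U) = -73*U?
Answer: 934520724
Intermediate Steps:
(19649 + 13653)*(b(3, 51) + 31785) = (19649 + 13653)*(-73*51 + 31785) = 33302*(-3723 + 31785) = 33302*28062 = 934520724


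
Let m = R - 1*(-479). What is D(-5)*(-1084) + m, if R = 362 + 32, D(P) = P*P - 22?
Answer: -2379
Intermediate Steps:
D(P) = -22 + P² (D(P) = P² - 22 = -22 + P²)
R = 394
m = 873 (m = 394 - 1*(-479) = 394 + 479 = 873)
D(-5)*(-1084) + m = (-22 + (-5)²)*(-1084) + 873 = (-22 + 25)*(-1084) + 873 = 3*(-1084) + 873 = -3252 + 873 = -2379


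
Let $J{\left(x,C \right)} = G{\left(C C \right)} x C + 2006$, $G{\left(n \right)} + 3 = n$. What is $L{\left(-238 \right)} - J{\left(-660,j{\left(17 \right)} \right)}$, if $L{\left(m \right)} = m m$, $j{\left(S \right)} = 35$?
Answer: $28282838$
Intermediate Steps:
$G{\left(n \right)} = -3 + n$
$L{\left(m \right)} = m^{2}$
$J{\left(x,C \right)} = 2006 + C x \left(-3 + C^{2}\right)$ ($J{\left(x,C \right)} = \left(-3 + C C\right) x C + 2006 = \left(-3 + C^{2}\right) x C + 2006 = x \left(-3 + C^{2}\right) C + 2006 = C x \left(-3 + C^{2}\right) + 2006 = 2006 + C x \left(-3 + C^{2}\right)$)
$L{\left(-238 \right)} - J{\left(-660,j{\left(17 \right)} \right)} = \left(-238\right)^{2} - \left(2006 + 35 \left(-660\right) \left(-3 + 35^{2}\right)\right) = 56644 - \left(2006 + 35 \left(-660\right) \left(-3 + 1225\right)\right) = 56644 - \left(2006 + 35 \left(-660\right) 1222\right) = 56644 - \left(2006 - 28228200\right) = 56644 - -28226194 = 56644 + 28226194 = 28282838$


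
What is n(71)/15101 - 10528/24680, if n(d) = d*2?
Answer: -19434846/46586585 ≈ -0.41718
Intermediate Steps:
n(d) = 2*d
n(71)/15101 - 10528/24680 = (2*71)/15101 - 10528/24680 = 142*(1/15101) - 10528*1/24680 = 142/15101 - 1316/3085 = -19434846/46586585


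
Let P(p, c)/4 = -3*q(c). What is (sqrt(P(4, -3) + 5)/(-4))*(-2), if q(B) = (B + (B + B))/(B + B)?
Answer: I*sqrt(13)/2 ≈ 1.8028*I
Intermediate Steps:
q(B) = 3/2 (q(B) = (B + 2*B)/((2*B)) = (3*B)*(1/(2*B)) = 3/2)
P(p, c) = -18 (P(p, c) = 4*(-3*3/2) = 4*(-9/2) = -18)
(sqrt(P(4, -3) + 5)/(-4))*(-2) = (sqrt(-18 + 5)/(-4))*(-2) = (sqrt(-13)*(-1/4))*(-2) = ((I*sqrt(13))*(-1/4))*(-2) = -I*sqrt(13)/4*(-2) = I*sqrt(13)/2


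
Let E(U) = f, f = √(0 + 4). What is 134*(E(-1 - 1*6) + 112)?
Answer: 15276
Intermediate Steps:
f = 2 (f = √4 = 2)
E(U) = 2
134*(E(-1 - 1*6) + 112) = 134*(2 + 112) = 134*114 = 15276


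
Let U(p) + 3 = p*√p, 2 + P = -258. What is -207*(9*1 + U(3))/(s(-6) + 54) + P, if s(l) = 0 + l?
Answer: -2287/8 - 207*√3/16 ≈ -308.28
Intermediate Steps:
P = -260 (P = -2 - 258 = -260)
s(l) = l
U(p) = -3 + p^(3/2) (U(p) = -3 + p*√p = -3 + p^(3/2))
-207*(9*1 + U(3))/(s(-6) + 54) + P = -207*(9*1 + (-3 + 3^(3/2)))/(-6 + 54) - 260 = -207*(9 + (-3 + 3*√3))/48 - 260 = -207*(6 + 3*√3)/48 - 260 = -207*(⅛ + √3/16) - 260 = (-207/8 - 207*√3/16) - 260 = -2287/8 - 207*√3/16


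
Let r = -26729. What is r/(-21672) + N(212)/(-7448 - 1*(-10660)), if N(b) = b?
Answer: 22612003/17402616 ≈ 1.2993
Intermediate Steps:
r/(-21672) + N(212)/(-7448 - 1*(-10660)) = -26729/(-21672) + 212/(-7448 - 1*(-10660)) = -26729*(-1/21672) + 212/(-7448 + 10660) = 26729/21672 + 212/3212 = 26729/21672 + 212*(1/3212) = 26729/21672 + 53/803 = 22612003/17402616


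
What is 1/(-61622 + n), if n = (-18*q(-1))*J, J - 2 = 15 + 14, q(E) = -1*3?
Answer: -1/59948 ≈ -1.6681e-5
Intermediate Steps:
q(E) = -3
J = 31 (J = 2 + (15 + 14) = 2 + 29 = 31)
n = 1674 (n = -18*(-3)*31 = 54*31 = 1674)
1/(-61622 + n) = 1/(-61622 + 1674) = 1/(-59948) = -1/59948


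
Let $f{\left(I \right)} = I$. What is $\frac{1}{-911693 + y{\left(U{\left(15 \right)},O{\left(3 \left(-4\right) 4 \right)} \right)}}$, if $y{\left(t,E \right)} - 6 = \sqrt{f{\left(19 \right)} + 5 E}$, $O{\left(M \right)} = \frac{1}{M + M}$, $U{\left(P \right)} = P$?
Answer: $- \frac{87521952}{79792625851205} - \frac{4 \sqrt{10914}}{79792625851205} \approx -1.0969 \cdot 10^{-6}$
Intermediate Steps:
$O{\left(M \right)} = \frac{1}{2 M}$
$y{\left(t,E \right)} = 6 + \sqrt{19 + 5 E}$
$\frac{1}{-911693 + y{\left(U{\left(15 \right)},O{\left(3 \left(-4\right) 4 \right)} \right)}} = \frac{1}{-911693 + \left(6 + \sqrt{19 + 5 \frac{1}{2 \cdot 3 \left(-4\right) 4}}\right)} = \frac{1}{-911693 + \left(6 + \sqrt{19 + 5 \frac{1}{2 \left(\left(-12\right) 4\right)}}\right)} = \frac{1}{-911693 + \left(6 + \sqrt{19 + 5 \frac{1}{2 \left(-48\right)}}\right)} = \frac{1}{-911693 + \left(6 + \sqrt{19 + 5 \cdot \frac{1}{2} \left(- \frac{1}{48}\right)}\right)} = \frac{1}{-911693 + \left(6 + \sqrt{19 + 5 \left(- \frac{1}{96}\right)}\right)} = \frac{1}{-911693 + \left(6 + \sqrt{19 - \frac{5}{96}}\right)} = \frac{1}{-911693 + \left(6 + \sqrt{\frac{1819}{96}}\right)} = \frac{1}{-911693 + \left(6 + \frac{\sqrt{10914}}{24}\right)} = \frac{1}{-911687 + \frac{\sqrt{10914}}{24}}$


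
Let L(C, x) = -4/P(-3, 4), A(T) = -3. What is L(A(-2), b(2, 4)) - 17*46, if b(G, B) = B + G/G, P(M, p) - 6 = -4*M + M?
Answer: -11734/15 ≈ -782.27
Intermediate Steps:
P(M, p) = 6 - 3*M (P(M, p) = 6 + (-4*M + M) = 6 - 3*M)
b(G, B) = 1 + B (b(G, B) = B + 1 = 1 + B)
L(C, x) = -4/15 (L(C, x) = -4/(6 - 3*(-3)) = -4/(6 + 9) = -4/15)
L(A(-2), b(2, 4)) - 17*46 = -4/15 - 17*46 = -4/15 - 782 = -11734/15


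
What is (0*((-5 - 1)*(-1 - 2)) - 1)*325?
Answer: -325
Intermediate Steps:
(0*((-5 - 1)*(-1 - 2)) - 1)*325 = (0*(-6*(-3)) - 1)*325 = (0*18 - 1)*325 = (0 - 1)*325 = -1*325 = -325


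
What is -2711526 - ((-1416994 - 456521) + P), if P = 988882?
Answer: -1826893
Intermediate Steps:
-2711526 - ((-1416994 - 456521) + P) = -2711526 - ((-1416994 - 456521) + 988882) = -2711526 - (-1873515 + 988882) = -2711526 - 1*(-884633) = -2711526 + 884633 = -1826893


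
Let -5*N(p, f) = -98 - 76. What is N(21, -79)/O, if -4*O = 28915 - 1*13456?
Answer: -232/25765 ≈ -0.0090045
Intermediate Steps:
N(p, f) = 174/5 (N(p, f) = -(-98 - 76)/5 = -⅕*(-174) = 174/5)
O = -15459/4 (O = -(28915 - 1*13456)/4 = -(28915 - 13456)/4 = -¼*15459 = -15459/4 ≈ -3864.8)
N(21, -79)/O = 174/(5*(-15459/4)) = (174/5)*(-4/15459) = -232/25765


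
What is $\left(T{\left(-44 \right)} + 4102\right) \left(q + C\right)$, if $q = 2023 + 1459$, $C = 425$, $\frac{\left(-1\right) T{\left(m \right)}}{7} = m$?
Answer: $17229870$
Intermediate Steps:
$T{\left(m \right)} = - 7 m$
$q = 3482$
$\left(T{\left(-44 \right)} + 4102\right) \left(q + C\right) = \left(\left(-7\right) \left(-44\right) + 4102\right) \left(3482 + 425\right) = \left(308 + 4102\right) 3907 = 4410 \cdot 3907 = 17229870$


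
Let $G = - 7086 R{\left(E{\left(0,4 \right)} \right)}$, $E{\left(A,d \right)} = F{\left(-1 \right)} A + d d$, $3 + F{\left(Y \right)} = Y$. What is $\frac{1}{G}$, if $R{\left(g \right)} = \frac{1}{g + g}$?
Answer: $- \frac{16}{3543} \approx -0.0045159$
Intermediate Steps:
$F{\left(Y \right)} = -3 + Y$
$E{\left(A,d \right)} = d^{2} - 4 A$ ($E{\left(A,d \right)} = \left(-3 - 1\right) A + d d = - 4 A + d^{2} = d^{2} - 4 A$)
$R{\left(g \right)} = \frac{1}{2 g}$
$G = - \frac{3543}{16}$ ($G = - 7086 \frac{1}{2 \left(4^{2} - 0\right)} = - 7086 \frac{1}{2 \left(16 + 0\right)} = - 7086 \frac{1}{2 \cdot 16} = - 7086 \cdot \frac{1}{2} \cdot \frac{1}{16} = \left(-7086\right) \frac{1}{32} = - \frac{3543}{16} \approx -221.44$)
$\frac{1}{G} = \frac{1}{- \frac{3543}{16}} = - \frac{16}{3543}$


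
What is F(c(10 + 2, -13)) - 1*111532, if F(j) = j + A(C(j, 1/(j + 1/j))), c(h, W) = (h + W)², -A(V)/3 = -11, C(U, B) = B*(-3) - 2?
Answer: -111498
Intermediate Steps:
C(U, B) = -2 - 3*B (C(U, B) = -3*B - 2 = -2 - 3*B)
A(V) = 33 (A(V) = -3*(-11) = 33)
c(h, W) = (W + h)²
F(j) = 33 + j (F(j) = j + 33 = 33 + j)
F(c(10 + 2, -13)) - 1*111532 = (33 + (-13 + (10 + 2))²) - 1*111532 = (33 + (-13 + 12)²) - 111532 = (33 + (-1)²) - 111532 = (33 + 1) - 111532 = 34 - 111532 = -111498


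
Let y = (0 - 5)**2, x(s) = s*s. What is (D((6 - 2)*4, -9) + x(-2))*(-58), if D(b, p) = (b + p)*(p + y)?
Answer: -6728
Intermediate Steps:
x(s) = s**2
y = 25 (y = (-5)**2 = 25)
D(b, p) = (25 + p)*(b + p) (D(b, p) = (b + p)*(p + 25) = (b + p)*(25 + p) = (25 + p)*(b + p))
(D((6 - 2)*4, -9) + x(-2))*(-58) = (((-9)**2 + 25*((6 - 2)*4) + 25*(-9) + ((6 - 2)*4)*(-9)) + (-2)**2)*(-58) = ((81 + 25*(4*4) - 225 + (4*4)*(-9)) + 4)*(-58) = ((81 + 25*16 - 225 + 16*(-9)) + 4)*(-58) = ((81 + 400 - 225 - 144) + 4)*(-58) = (112 + 4)*(-58) = 116*(-58) = -6728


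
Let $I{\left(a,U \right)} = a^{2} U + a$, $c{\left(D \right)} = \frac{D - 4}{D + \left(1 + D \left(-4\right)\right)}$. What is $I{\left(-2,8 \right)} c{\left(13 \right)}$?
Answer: $- \frac{135}{19} \approx -7.1053$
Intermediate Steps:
$c{\left(D \right)} = \frac{-4 + D}{1 - 3 D}$ ($c{\left(D \right)} = \frac{D - 4}{D - \left(-1 + 4 D\right)} = \frac{-4 + D}{1 - 3 D}$)
$I{\left(a,U \right)} = a + U a^{2}$ ($I{\left(a,U \right)} = U a^{2} + a = a + U a^{2}$)
$I{\left(-2,8 \right)} c{\left(13 \right)} = - 2 \left(1 + 8 \left(-2\right)\right) \frac{4 - 13}{-1 + 3 \cdot 13} = - 2 \left(1 - 16\right) \frac{4 - 13}{-1 + 39} = \left(-2\right) \left(-15\right) \frac{1}{38} \left(-9\right) = 30 \cdot \frac{1}{38} \left(-9\right) = 30 \left(- \frac{9}{38}\right) = - \frac{135}{19}$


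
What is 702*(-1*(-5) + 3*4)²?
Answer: 202878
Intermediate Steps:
702*(-1*(-5) + 3*4)² = 702*(5 + 12)² = 702*17² = 702*289 = 202878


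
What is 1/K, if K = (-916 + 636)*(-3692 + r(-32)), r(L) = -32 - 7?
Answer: 1/1044680 ≈ 9.5723e-7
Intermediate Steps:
r(L) = -39
K = 1044680 (K = (-916 + 636)*(-3692 - 39) = -280*(-3731) = 1044680)
1/K = 1/1044680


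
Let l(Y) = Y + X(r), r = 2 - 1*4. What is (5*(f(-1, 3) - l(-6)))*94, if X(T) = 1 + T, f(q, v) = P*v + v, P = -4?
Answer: -940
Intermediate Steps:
r = -2 (r = 2 - 4 = -2)
f(q, v) = -3*v (f(q, v) = -4*v + v = -3*v)
l(Y) = -1 + Y (l(Y) = Y + (1 - 2) = Y - 1 = -1 + Y)
(5*(f(-1, 3) - l(-6)))*94 = (5*(-3*3 - (-1 - 6)))*94 = (5*(-9 - 1*(-7)))*94 = (5*(-9 + 7))*94 = (5*(-2))*94 = -10*94 = -940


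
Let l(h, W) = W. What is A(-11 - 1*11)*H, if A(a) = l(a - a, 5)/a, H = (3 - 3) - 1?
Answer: 5/22 ≈ 0.22727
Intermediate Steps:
H = -1 (H = 0 - 1 = -1)
A(a) = 5/a
A(-11 - 1*11)*H = (5/(-11 - 1*11))*(-1) = (5/(-11 - 11))*(-1) = (5/(-22))*(-1) = (5*(-1/22))*(-1) = -5/22*(-1) = 5/22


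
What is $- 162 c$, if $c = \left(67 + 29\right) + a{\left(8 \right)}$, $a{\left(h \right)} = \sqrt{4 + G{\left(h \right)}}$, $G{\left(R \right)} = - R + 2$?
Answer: $-15552 - 162 i \sqrt{2} \approx -15552.0 - 229.1 i$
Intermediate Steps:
$G{\left(R \right)} = 2 - R$
$a{\left(h \right)} = \sqrt{6 - h}$ ($a{\left(h \right)} = \sqrt{4 - \left(-2 + h\right)} = \sqrt{6 - h}$)
$c = 96 + i \sqrt{2}$ ($c = \left(67 + 29\right) + \sqrt{6 - 8} = 96 + \sqrt{6 - 8} = 96 + \sqrt{-2} = 96 + i \sqrt{2} \approx 96.0 + 1.4142 i$)
$- 162 c = - 162 \left(96 + i \sqrt{2}\right) = -15552 - 162 i \sqrt{2}$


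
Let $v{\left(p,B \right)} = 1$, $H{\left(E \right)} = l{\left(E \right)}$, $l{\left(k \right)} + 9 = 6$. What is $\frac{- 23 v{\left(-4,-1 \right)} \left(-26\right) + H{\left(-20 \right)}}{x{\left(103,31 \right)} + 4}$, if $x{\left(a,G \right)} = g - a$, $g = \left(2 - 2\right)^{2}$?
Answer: $- \frac{595}{99} \approx -6.0101$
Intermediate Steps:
$l{\left(k \right)} = -3$ ($l{\left(k \right)} = -9 + 6 = -3$)
$H{\left(E \right)} = -3$
$g = 0$ ($g = 0^{2} = 0$)
$x{\left(a,G \right)} = - a$ ($x{\left(a,G \right)} = 0 - a = - a$)
$\frac{- 23 v{\left(-4,-1 \right)} \left(-26\right) + H{\left(-20 \right)}}{x{\left(103,31 \right)} + 4} = \frac{\left(-23\right) 1 \left(-26\right) - 3}{\left(-1\right) 103 + 4} = \frac{\left(-23\right) \left(-26\right) - 3}{-103 + 4} = \frac{598 - 3}{-99} = 595 \left(- \frac{1}{99}\right) = - \frac{595}{99}$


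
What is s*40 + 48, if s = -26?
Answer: -992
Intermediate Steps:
s*40 + 48 = -26*40 + 48 = -1040 + 48 = -992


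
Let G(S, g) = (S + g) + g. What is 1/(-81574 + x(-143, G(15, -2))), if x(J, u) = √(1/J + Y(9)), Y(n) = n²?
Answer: -5832541/475783693743 - √1656226/951567387486 ≈ -1.2260e-5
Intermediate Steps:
G(S, g) = S + 2*g
x(J, u) = √(81 + 1/J) (x(J, u) = √(1/J + 9²) = √(1/J + 81) = √(81 + 1/J))
1/(-81574 + x(-143, G(15, -2))) = 1/(-81574 + √(81 + 1/(-143))) = 1/(-81574 + √(81 - 1/143)) = 1/(-81574 + √(11582/143)) = 1/(-81574 + √1656226/143)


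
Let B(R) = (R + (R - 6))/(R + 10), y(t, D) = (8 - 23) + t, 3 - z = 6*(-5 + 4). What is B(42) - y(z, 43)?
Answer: 15/2 ≈ 7.5000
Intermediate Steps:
z = 9 (z = 3 - 6*(-5 + 4) = 3 - 6*(-1) = 3 - 1*(-6) = 3 + 6 = 9)
y(t, D) = -15 + t
B(R) = (-6 + 2*R)/(10 + R) (B(R) = (R + (-6 + R))/(10 + R) = (-6 + 2*R)/(10 + R))
B(42) - y(z, 43) = 2*(-3 + 42)/(10 + 42) - (-15 + 9) = 2*39/52 - 1*(-6) = 2*(1/52)*39 + 6 = 3/2 + 6 = 15/2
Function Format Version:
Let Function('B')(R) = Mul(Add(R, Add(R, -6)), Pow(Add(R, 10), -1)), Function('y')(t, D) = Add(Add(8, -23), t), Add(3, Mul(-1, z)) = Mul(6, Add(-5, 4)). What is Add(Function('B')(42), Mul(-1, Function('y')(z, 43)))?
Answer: Rational(15, 2) ≈ 7.5000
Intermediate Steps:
z = 9 (z = Add(3, Mul(-1, Mul(6, Add(-5, 4)))) = Add(3, Mul(-1, Mul(6, -1))) = Add(3, Mul(-1, -6)) = Add(3, 6) = 9)
Function('y')(t, D) = Add(-15, t)
Function('B')(R) = Mul(Pow(Add(10, R), -1), Add(-6, Mul(2, R))) (Function('B')(R) = Mul(Add(R, Add(-6, R)), Pow(Add(10, R), -1)) = Mul(Add(-6, Mul(2, R)), Pow(Add(10, R), -1)) = Mul(Pow(Add(10, R), -1), Add(-6, Mul(2, R))))
Add(Function('B')(42), Mul(-1, Function('y')(z, 43))) = Add(Mul(2, Pow(Add(10, 42), -1), Add(-3, 42)), Mul(-1, Add(-15, 9))) = Add(Mul(2, Pow(52, -1), 39), Mul(-1, -6)) = Add(Mul(2, Rational(1, 52), 39), 6) = Add(Rational(3, 2), 6) = Rational(15, 2)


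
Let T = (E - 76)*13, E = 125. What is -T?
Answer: -637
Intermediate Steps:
T = 637 (T = (125 - 76)*13 = 49*13 = 637)
-T = -1*637 = -637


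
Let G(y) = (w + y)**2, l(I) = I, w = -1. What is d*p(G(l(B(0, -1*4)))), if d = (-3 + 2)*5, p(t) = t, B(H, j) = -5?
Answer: -180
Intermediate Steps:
G(y) = (-1 + y)**2
d = -5 (d = -1*5 = -5)
d*p(G(l(B(0, -1*4)))) = -5*(-1 - 5)**2 = -5*(-6)**2 = -5*36 = -180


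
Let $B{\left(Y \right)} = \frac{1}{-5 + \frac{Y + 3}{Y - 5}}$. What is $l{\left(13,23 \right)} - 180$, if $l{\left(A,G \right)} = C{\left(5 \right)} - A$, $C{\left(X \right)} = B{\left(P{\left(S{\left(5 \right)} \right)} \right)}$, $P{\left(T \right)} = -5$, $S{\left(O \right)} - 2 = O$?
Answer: $- \frac{4637}{24} \approx -193.21$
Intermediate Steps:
$S{\left(O \right)} = 2 + O$
$B{\left(Y \right)} = \frac{1}{-5 + \frac{3 + Y}{-5 + Y}}$
$C{\left(X \right)} = - \frac{5}{24}$ ($C{\left(X \right)} = \frac{5 - -5}{4 \left(-7 - 5\right)} = \frac{5 + 5}{4 \left(-12\right)} = \frac{1}{4} \left(- \frac{1}{12}\right) 10 = - \frac{5}{24}$)
$l{\left(A,G \right)} = - \frac{5}{24} - A$
$l{\left(13,23 \right)} - 180 = \left(- \frac{5}{24} - 13\right) - 180 = - \frac{317}{24} - 180 = - \frac{4637}{24}$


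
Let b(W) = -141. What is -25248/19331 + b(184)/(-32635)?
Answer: -821242809/630867185 ≈ -1.3018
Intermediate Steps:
-25248/19331 + b(184)/(-32635) = -25248/19331 - 141/(-32635) = -25248*1/19331 - 141*(-1/32635) = -25248/19331 + 141/32635 = -821242809/630867185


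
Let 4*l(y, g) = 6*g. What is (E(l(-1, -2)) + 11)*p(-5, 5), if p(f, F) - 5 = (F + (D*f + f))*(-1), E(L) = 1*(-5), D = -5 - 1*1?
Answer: -150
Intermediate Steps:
D = -6 (D = -5 - 1 = -6)
l(y, g) = 3*g/2 (l(y, g) = (6*g)/4 = 3*g/2)
E(L) = -5
p(f, F) = 5 - F + 5*f (p(f, F) = 5 + (F + (-6*f + f))*(-1) = 5 + (F - 5*f)*(-1) = 5 + (-F + 5*f) = 5 - F + 5*f)
(E(l(-1, -2)) + 11)*p(-5, 5) = (-5 + 11)*(5 - 1*5 + 5*(-5)) = 6*(5 - 5 - 25) = 6*(-25) = -150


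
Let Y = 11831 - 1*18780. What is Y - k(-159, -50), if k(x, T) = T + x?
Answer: -6740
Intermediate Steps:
Y = -6949 (Y = 11831 - 18780 = -6949)
Y - k(-159, -50) = -6949 - (-50 - 159) = -6949 - 1*(-209) = -6949 + 209 = -6740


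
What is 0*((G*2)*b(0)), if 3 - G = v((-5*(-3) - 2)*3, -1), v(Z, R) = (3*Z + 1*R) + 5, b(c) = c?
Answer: 0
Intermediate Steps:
v(Z, R) = 5 + R + 3*Z (v(Z, R) = (3*Z + R) + 5 = (R + 3*Z) + 5 = 5 + R + 3*Z)
G = -118 (G = 3 - (5 - 1 + 3*((-5*(-3) - 2)*3)) = 3 - (5 - 1 + 3*((15 - 2)*3)) = 3 - (5 - 1 + 3*(13*3)) = 3 - (5 - 1 + 3*39) = 3 - (5 - 1 + 117) = 3 - 1*121 = 3 - 121 = -118)
0*((G*2)*b(0)) = 0*(-118*2*0) = 0*(-236*0) = 0*0 = 0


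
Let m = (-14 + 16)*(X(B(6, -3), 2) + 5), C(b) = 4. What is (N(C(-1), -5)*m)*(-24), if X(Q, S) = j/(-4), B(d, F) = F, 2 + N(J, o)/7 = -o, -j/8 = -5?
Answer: 5040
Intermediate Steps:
j = 40 (j = -8*(-5) = 40)
N(J, o) = -14 - 7*o (N(J, o) = -14 + 7*(-o) = -14 - 7*o)
X(Q, S) = -10 (X(Q, S) = 40/(-4) = 40*(-¼) = -10)
m = -10 (m = (-14 + 16)*(-10 + 5) = 2*(-5) = -10)
(N(C(-1), -5)*m)*(-24) = ((-14 - 7*(-5))*(-10))*(-24) = ((-14 + 35)*(-10))*(-24) = (21*(-10))*(-24) = -210*(-24) = 5040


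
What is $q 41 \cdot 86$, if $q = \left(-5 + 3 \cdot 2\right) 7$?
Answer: $24682$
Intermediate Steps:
$q = 7$ ($q = \left(-5 + 6\right) 7 = 1 \cdot 7 = 7$)
$q 41 \cdot 86 = 7 \cdot 41 \cdot 86 = 287 \cdot 86 = 24682$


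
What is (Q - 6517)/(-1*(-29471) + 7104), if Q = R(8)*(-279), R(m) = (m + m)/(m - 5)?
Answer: -1601/7315 ≈ -0.21887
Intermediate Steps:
R(m) = 2*m/(-5 + m) (R(m) = (2*m)/(-5 + m) = 2*m/(-5 + m))
Q = -1488 (Q = (2*8/(-5 + 8))*(-279) = (2*8/3)*(-279) = (2*8*(1/3))*(-279) = (16/3)*(-279) = -1488)
(Q - 6517)/(-1*(-29471) + 7104) = (-1488 - 6517)/(-1*(-29471) + 7104) = -8005/(29471 + 7104) = -8005/36575 = -8005*1/36575 = -1601/7315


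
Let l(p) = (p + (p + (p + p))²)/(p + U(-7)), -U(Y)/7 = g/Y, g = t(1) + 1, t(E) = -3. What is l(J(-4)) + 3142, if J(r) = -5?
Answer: 21774/7 ≈ 3110.6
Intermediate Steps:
g = -2 (g = -3 + 1 = -2)
U(Y) = 14/Y (U(Y) = -(-14)/Y = 14/Y)
l(p) = (p + 9*p²)/(-2 + p) (l(p) = (p + (p + (p + p))²)/(p + 14/(-7)) = (p + (p + 2*p)²)/(p + 14*(-⅐)) = (p + (3*p)²)/(p - 2) = (p + 9*p²)/(-2 + p))
l(J(-4)) + 3142 = -5*(1 + 9*(-5))/(-2 - 5) + 3142 = -5*(1 - 45)/(-7) + 3142 = -5*(-⅐)*(-44) + 3142 = -220/7 + 3142 = 21774/7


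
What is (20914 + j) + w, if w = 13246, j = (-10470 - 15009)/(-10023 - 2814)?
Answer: 146179133/4279 ≈ 34162.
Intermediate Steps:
j = 8493/4279 (j = -25479/(-12837) = -25479*(-1/12837) = 8493/4279 ≈ 1.9848)
(20914 + j) + w = (20914 + 8493/4279) + 13246 = 89499499/4279 + 13246 = 146179133/4279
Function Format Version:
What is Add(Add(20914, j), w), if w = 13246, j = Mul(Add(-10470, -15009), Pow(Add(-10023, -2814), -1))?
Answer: Rational(146179133, 4279) ≈ 34162.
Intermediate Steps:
j = Rational(8493, 4279) (j = Mul(-25479, Pow(-12837, -1)) = Mul(-25479, Rational(-1, 12837)) = Rational(8493, 4279) ≈ 1.9848)
Add(Add(20914, j), w) = Add(Add(20914, Rational(8493, 4279)), 13246) = Add(Rational(89499499, 4279), 13246) = Rational(146179133, 4279)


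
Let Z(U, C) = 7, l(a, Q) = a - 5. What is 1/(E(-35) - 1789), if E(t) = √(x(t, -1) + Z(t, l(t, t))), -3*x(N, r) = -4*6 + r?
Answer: -5367/9601517 - √138/9601517 ≈ -0.00056020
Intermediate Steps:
l(a, Q) = -5 + a
x(N, r) = 8 - r/3 (x(N, r) = -(-4*6 + r)/3 = -(-24 + r)/3 = 8 - r/3)
E(t) = √138/3 (E(t) = √((8 - ⅓*(-1)) + 7) = √((8 + ⅓) + 7) = √(25/3 + 7) = √(46/3) = √138/3)
1/(E(-35) - 1789) = 1/(√138/3 - 1789) = 1/(-1789 + √138/3)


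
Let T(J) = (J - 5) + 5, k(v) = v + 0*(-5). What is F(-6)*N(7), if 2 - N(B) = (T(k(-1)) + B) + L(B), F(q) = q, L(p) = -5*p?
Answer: -186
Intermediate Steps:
k(v) = v (k(v) = v + 0 = v)
T(J) = J (T(J) = (-5 + J) + 5 = J)
N(B) = 3 + 4*B (N(B) = 2 - ((-1 + B) - 5*B) = 2 - (-1 - 4*B) = 2 + (1 + 4*B) = 3 + 4*B)
F(-6)*N(7) = -6*(3 + 4*7) = -6*(3 + 28) = -6*31 = -186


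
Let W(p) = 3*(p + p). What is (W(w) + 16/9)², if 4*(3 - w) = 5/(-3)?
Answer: 160801/324 ≈ 496.30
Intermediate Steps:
w = 41/12 (w = 3 - 5/(4*(-3)) = 3 - 5*(-1)/(4*3) = 3 - ¼*(-5/3) = 3 + 5/12 = 41/12 ≈ 3.4167)
W(p) = 6*p (W(p) = 3*(2*p) = 6*p)
(W(w) + 16/9)² = (6*(41/12) + 16/9)² = (41/2 + 16*(⅑))² = (41/2 + 16/9)² = (401/18)² = 160801/324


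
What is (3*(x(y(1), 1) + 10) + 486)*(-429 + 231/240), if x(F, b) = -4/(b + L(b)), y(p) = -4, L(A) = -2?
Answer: -1130019/5 ≈ -2.2600e+5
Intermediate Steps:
x(F, b) = -4/(-2 + b) (x(F, b) = -4/(b - 2) = -4/(-2 + b))
(3*(x(y(1), 1) + 10) + 486)*(-429 + 231/240) = (3*(-4/(-2 + 1) + 10) + 486)*(-429 + 231/240) = (3*(-4/(-1) + 10) + 486)*(-429 + 231*(1/240)) = (3*(-4*(-1) + 10) + 486)*(-429 + 77/80) = (3*(4 + 10) + 486)*(-34243/80) = (3*14 + 486)*(-34243/80) = (42 + 486)*(-34243/80) = 528*(-34243/80) = -1130019/5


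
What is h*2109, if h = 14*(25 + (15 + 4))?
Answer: 1299144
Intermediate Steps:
h = 616 (h = 14*(25 + 19) = 14*44 = 616)
h*2109 = 616*2109 = 1299144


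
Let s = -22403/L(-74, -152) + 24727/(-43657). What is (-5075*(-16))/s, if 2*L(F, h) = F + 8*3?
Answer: 22155927500/244357399 ≈ 90.670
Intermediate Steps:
L(F, h) = 12 + F/2 (L(F, h) = (F + 8*3)/2 = (F + 24)/2 = (24 + F)/2 = 12 + F/2)
s = 977429596/1091425 (s = -22403/(12 + (1/2)*(-74)) + 24727/(-43657) = -22403/(12 - 37) + 24727*(-1/43657) = -22403/(-25) - 24727/43657 = -22403*(-1/25) - 24727/43657 = 22403/25 - 24727/43657 = 977429596/1091425 ≈ 895.55)
(-5075*(-16))/s = (-5075*(-16))/(977429596/1091425) = 81200*(1091425/977429596) = 22155927500/244357399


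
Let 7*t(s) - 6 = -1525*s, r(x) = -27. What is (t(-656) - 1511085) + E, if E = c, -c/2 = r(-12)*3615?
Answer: -8210719/7 ≈ -1.1730e+6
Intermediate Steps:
t(s) = 6/7 - 1525*s/7 (t(s) = 6/7 + (-1525*s)/7 = 6/7 - 1525*s/7)
c = 195210 (c = -(-54)*3615 = -2*(-97605) = 195210)
E = 195210
(t(-656) - 1511085) + E = ((6/7 - 1525/7*(-656)) - 1511085) + 195210 = ((6/7 + 1000400/7) - 1511085) + 195210 = (1000406/7 - 1511085) + 195210 = -9577189/7 + 195210 = -8210719/7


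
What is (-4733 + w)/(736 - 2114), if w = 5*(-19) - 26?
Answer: 2427/689 ≈ 3.5225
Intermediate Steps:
w = -121 (w = -95 - 26 = -121)
(-4733 + w)/(736 - 2114) = (-4733 - 121)/(736 - 2114) = -4854/(-1378) = -4854*(-1/1378) = 2427/689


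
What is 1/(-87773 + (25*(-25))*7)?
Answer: -1/92148 ≈ -1.0852e-5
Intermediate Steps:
1/(-87773 + (25*(-25))*7) = 1/(-87773 - 625*7) = 1/(-87773 - 4375) = 1/(-92148) = -1/92148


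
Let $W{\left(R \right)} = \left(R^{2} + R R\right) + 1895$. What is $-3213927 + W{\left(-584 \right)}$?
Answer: $-2529920$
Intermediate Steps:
$W{\left(R \right)} = 1895 + 2 R^{2}$ ($W{\left(R \right)} = \left(R^{2} + R^{2}\right) + 1895 = 2 R^{2} + 1895 = 1895 + 2 R^{2}$)
$-3213927 + W{\left(-584 \right)} = -3213927 + \left(1895 + 2 \left(-584\right)^{2}\right) = -3213927 + \left(1895 + 2 \cdot 341056\right) = -3213927 + \left(1895 + 682112\right) = -3213927 + 684007 = -2529920$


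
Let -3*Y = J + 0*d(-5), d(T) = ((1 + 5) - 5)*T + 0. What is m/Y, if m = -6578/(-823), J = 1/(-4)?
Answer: 78936/823 ≈ 95.912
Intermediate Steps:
J = -¼ ≈ -0.25000
d(T) = T (d(T) = (6 - 5)*T + 0 = 1*T + 0 = T + 0 = T)
m = 6578/823 (m = -6578*(-1/823) = 6578/823 ≈ 7.9927)
Y = 1/12 (Y = -(-¼ + 0*(-5))/3 = -(-¼ + 0)/3 = -⅓*(-¼) = 1/12 ≈ 0.083333)
m/Y = 6578/(823*(1/12)) = (6578/823)*12 = 78936/823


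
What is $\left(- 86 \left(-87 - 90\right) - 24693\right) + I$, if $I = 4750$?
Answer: $-4721$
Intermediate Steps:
$\left(- 86 \left(-87 - 90\right) - 24693\right) + I = \left(- 86 \left(-87 - 90\right) - 24693\right) + 4750 = \left(\left(-86\right) \left(-177\right) - 24693\right) + 4750 = \left(15222 - 24693\right) + 4750 = -9471 + 4750 = -4721$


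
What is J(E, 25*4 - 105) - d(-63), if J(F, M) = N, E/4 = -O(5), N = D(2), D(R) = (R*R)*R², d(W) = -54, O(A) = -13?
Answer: 70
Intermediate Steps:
D(R) = R⁴ (D(R) = R²*R² = R⁴)
N = 16 (N = 2⁴ = 16)
E = 52 (E = 4*(-1*(-13)) = 4*13 = 52)
J(F, M) = 16
J(E, 25*4 - 105) - d(-63) = 16 - 1*(-54) = 16 + 54 = 70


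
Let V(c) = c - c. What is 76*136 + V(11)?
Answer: 10336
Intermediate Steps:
V(c) = 0
76*136 + V(11) = 76*136 + 0 = 10336 + 0 = 10336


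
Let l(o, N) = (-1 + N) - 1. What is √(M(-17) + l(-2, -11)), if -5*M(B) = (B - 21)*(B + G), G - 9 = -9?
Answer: 3*I*√395/5 ≈ 11.925*I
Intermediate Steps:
l(o, N) = -2 + N
G = 0 (G = 9 - 9 = 0)
M(B) = -B*(-21 + B)/5 (M(B) = -(B - 21)*(B + 0)/5 = -(-21 + B)*B/5 = -B*(-21 + B)/5)
√(M(-17) + l(-2, -11)) = √((⅕)*(-17)*(21 - 1*(-17)) + (-2 - 11)) = √((⅕)*(-17)*(21 + 17) - 13) = √((⅕)*(-17)*38 - 13) = √(-646/5 - 13) = √(-711/5) = 3*I*√395/5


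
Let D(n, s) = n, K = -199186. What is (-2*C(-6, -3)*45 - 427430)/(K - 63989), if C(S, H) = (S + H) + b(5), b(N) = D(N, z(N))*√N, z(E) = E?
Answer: 85324/52635 + 6*√5/3509 ≈ 1.6249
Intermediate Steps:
b(N) = N^(3/2) (b(N) = N*√N = N^(3/2))
C(S, H) = H + S + 5*√5 (C(S, H) = (S + H) + 5^(3/2) = (H + S) + 5*√5 = H + S + 5*√5)
(-2*C(-6, -3)*45 - 427430)/(K - 63989) = (-2*(-3 - 6 + 5*√5)*45 - 427430)/(-199186 - 63989) = (-2*(-9 + 5*√5)*45 - 427430)/(-263175) = ((18 - 10*√5)*45 - 427430)*(-1/263175) = ((810 - 450*√5) - 427430)*(-1/263175) = (-426620 - 450*√5)*(-1/263175) = 85324/52635 + 6*√5/3509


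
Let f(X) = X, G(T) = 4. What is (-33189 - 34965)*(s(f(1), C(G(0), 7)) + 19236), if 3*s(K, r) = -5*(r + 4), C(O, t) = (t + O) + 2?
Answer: -1309079314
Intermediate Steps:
C(O, t) = 2 + O + t (C(O, t) = (O + t) + 2 = 2 + O + t)
s(K, r) = -20/3 - 5*r/3 (s(K, r) = (-5*(r + 4))/3 = (-5*(4 + r))/3 = (-20 - 5*r)/3 = -20/3 - 5*r/3)
(-33189 - 34965)*(s(f(1), C(G(0), 7)) + 19236) = (-33189 - 34965)*((-20/3 - 5*(2 + 4 + 7)/3) + 19236) = -68154*((-20/3 - 5/3*13) + 19236) = -68154*((-20/3 - 65/3) + 19236) = -68154*(-85/3 + 19236) = -68154*57623/3 = -1309079314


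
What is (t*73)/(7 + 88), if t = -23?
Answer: -1679/95 ≈ -17.674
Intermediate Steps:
(t*73)/(7 + 88) = (-23*73)/(7 + 88) = -1679/95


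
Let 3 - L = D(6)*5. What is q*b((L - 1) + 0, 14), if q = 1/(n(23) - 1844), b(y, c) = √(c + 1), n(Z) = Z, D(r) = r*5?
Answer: -√15/1821 ≈ -0.0021268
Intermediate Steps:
D(r) = 5*r
L = -147 (L = 3 - 5*6*5 = 3 - 30*5 = 3 - 1*150 = 3 - 150 = -147)
b(y, c) = √(1 + c)
q = -1/1821 (q = 1/(23 - 1844) = 1/(-1821) = -1/1821 ≈ -0.00054915)
q*b((L - 1) + 0, 14) = -√(1 + 14)/1821 = -√15/1821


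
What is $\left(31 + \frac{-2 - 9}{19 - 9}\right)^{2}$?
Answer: $\frac{89401}{100} \approx 894.01$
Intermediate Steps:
$\left(31 + \frac{-2 - 9}{19 - 9}\right)^{2} = \left(31 - \frac{11}{10}\right)^{2} = \left(\frac{299}{10}\right)^{2} = \frac{89401}{100}$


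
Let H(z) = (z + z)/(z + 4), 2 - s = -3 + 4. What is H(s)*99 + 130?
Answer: 848/5 ≈ 169.60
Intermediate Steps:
s = 1 (s = 2 - (-3 + 4) = 2 - 1*1 = 2 - 1 = 1)
H(z) = 2*z/(4 + z) (H(z) = (2*z)/(4 + z) = 2*z/(4 + z))
H(s)*99 + 130 = (2*1/(4 + 1))*99 + 130 = (2*1/5)*99 + 130 = (2*1*(⅕))*99 + 130 = (⅖)*99 + 130 = 198/5 + 130 = 848/5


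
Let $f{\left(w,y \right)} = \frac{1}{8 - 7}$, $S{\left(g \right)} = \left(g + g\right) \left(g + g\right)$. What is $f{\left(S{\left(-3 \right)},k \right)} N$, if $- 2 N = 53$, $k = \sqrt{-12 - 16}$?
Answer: $- \frac{53}{2} \approx -26.5$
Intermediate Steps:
$k = 2 i \sqrt{7}$ ($k = \sqrt{-28} = 2 i \sqrt{7} \approx 5.2915 i$)
$S{\left(g \right)} = 4 g^{2}$ ($S{\left(g \right)} = 2 g 2 g = 4 g^{2}$)
$N = - \frac{53}{2}$ ($N = \left(- \frac{1}{2}\right) 53 = - \frac{53}{2} \approx -26.5$)
$f{\left(w,y \right)} = 1$ ($f{\left(w,y \right)} = 1^{-1} = 1$)
$f{\left(S{\left(-3 \right)},k \right)} N = 1 \left(- \frac{53}{2}\right) = - \frac{53}{2}$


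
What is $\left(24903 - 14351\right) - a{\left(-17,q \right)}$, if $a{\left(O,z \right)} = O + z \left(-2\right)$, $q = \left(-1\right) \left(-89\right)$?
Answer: $10747$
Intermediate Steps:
$q = 89$
$a{\left(O,z \right)} = O - 2 z$
$\left(24903 - 14351\right) - a{\left(-17,q \right)} = \left(24903 - 14351\right) - \left(-17 - 178\right) = 10552 - \left(-17 - 178\right) = 10552 - -195 = 10552 + 195 = 10747$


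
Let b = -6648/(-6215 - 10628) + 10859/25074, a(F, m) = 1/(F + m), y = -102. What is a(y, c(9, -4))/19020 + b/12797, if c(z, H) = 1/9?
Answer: 20573740076021/320614941668468940 ≈ 6.4170e-5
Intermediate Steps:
c(z, H) = ⅑
b = 349590089/422321382 (b = -6648/(-16843) + 10859*(1/25074) = -6648*(-1/16843) + 10859/25074 = 6648/16843 + 10859/25074 = 349590089/422321382 ≈ 0.82778)
a(y, c(9, -4))/19020 + b/12797 = 1/((-102 + ⅑)*19020) + (349590089/422321382)/12797 = (1/19020)/(-917/9) + (349590089/422321382)*(1/12797) = -9/917*1/19020 + 349590089/5404446725454 = -3/5813780 + 349590089/5404446725454 = 20573740076021/320614941668468940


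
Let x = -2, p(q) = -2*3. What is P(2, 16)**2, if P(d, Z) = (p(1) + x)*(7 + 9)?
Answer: 16384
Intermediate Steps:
p(q) = -6
P(d, Z) = -128 (P(d, Z) = (-6 - 2)*(7 + 9) = -8*16 = -128)
P(2, 16)**2 = (-128)**2 = 16384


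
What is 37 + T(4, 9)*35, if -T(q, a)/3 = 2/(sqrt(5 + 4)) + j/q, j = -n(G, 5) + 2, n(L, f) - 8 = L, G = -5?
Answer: -27/4 ≈ -6.7500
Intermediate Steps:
n(L, f) = 8 + L
j = -1 (j = -(8 - 5) + 2 = -1*3 + 2 = -3 + 2 = -1)
T(q, a) = -2 + 3/q (T(q, a) = -3*(2/(sqrt(5 + 4)) - 1/q) = -3*(2/(sqrt(9)) - 1/q) = -3*(2/3 - 1/q) = -2 + 3/q)
37 + T(4, 9)*35 = 37 + (-2 + 3/4)*35 = 37 - 5/4*35 = 37 - 175/4 = -27/4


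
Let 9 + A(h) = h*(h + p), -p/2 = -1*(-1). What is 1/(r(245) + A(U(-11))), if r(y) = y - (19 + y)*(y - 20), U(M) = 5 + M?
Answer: -1/59116 ≈ -1.6916e-5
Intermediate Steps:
p = -2 (p = -(-2)*(-1) = -2*1 = -2)
r(y) = y - (-20 + y)*(19 + y) (r(y) = y - (19 + y)*(-20 + y) = y - (-20 + y)*(19 + y))
A(h) = -9 + h*(-2 + h) (A(h) = -9 + h*(h - 2) = -9 + h*(-2 + h))
1/(r(245) + A(U(-11))) = 1/((380 - 1*245² + 2*245) + (-9 + (5 - 11)² - 2*(5 - 11))) = 1/((380 - 1*60025 + 490) + (-9 + (-6)² - 2*(-6))) = 1/((380 - 60025 + 490) + (-9 + 36 + 12)) = 1/(-59155 + 39) = 1/(-59116) = -1/59116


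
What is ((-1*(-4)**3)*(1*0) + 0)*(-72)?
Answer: 0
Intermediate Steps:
((-1*(-4)**3)*(1*0) + 0)*(-72) = (-1*(-64)*0 + 0)*(-72) = (64*0 + 0)*(-72) = (0 + 0)*(-72) = 0*(-72) = 0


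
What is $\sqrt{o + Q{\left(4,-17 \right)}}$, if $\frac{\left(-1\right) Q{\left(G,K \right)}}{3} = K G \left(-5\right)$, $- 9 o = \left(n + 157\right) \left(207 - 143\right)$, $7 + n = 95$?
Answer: $\frac{2 i \sqrt{6215}}{3} \approx 52.557 i$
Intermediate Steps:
$n = 88$ ($n = -7 + 95 = 88$)
$o = - \frac{15680}{9}$ ($o = - \frac{\left(88 + 157\right) \left(207 - 143\right)}{9} = - \frac{245 \cdot 64}{9} = \left(- \frac{1}{9}\right) 15680 = - \frac{15680}{9} \approx -1742.2$)
$Q{\left(G,K \right)} = 15 G K$ ($Q{\left(G,K \right)} = - 3 K G \left(-5\right) = - 3 G K \left(-5\right) = - 3 \left(- 5 G K\right) = 15 G K$)
$\sqrt{o + Q{\left(4,-17 \right)}} = \sqrt{- \frac{15680}{9} + 15 \cdot 4 \left(-17\right)} = \sqrt{- \frac{15680}{9} - 1020} = \sqrt{- \frac{24860}{9}} = \frac{2 i \sqrt{6215}}{3}$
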